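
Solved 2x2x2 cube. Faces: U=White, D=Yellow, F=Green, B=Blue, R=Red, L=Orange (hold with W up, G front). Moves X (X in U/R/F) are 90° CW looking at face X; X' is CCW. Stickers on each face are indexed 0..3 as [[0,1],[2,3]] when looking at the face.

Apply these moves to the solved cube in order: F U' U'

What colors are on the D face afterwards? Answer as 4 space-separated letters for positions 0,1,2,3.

Answer: R R Y Y

Derivation:
After move 1 (F): F=GGGG U=WWOO R=WRWR D=RRYY L=OYOY
After move 2 (U'): U=WOWO F=OYGG R=GGWR B=WRBB L=BBOY
After move 3 (U'): U=OOWW F=BBGG R=OYWR B=GGBB L=WROY
Query: D face = RRYY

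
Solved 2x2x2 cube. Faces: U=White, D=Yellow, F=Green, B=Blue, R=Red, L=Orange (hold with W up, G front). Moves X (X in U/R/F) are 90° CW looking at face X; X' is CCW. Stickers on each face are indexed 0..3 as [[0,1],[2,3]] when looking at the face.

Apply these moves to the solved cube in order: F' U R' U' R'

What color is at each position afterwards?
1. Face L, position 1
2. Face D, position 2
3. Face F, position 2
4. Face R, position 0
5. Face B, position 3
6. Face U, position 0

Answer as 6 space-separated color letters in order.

Answer: W Y G W B B

Derivation:
After move 1 (F'): F=GGGG U=WWRR R=YRYR D=OOYY L=OWOW
After move 2 (U): U=RWRW F=YRGG R=BBYR B=OWBB L=GGOW
After move 3 (R'): R=BRBY U=RBRO F=YWGW D=ORYG B=YWOB
After move 4 (U'): U=BORR F=GGGW R=YWBY B=BROB L=YWOW
After move 5 (R'): R=WYYB U=BORB F=GOGR D=OGYW B=GRRB
Query 1: L[1] = W
Query 2: D[2] = Y
Query 3: F[2] = G
Query 4: R[0] = W
Query 5: B[3] = B
Query 6: U[0] = B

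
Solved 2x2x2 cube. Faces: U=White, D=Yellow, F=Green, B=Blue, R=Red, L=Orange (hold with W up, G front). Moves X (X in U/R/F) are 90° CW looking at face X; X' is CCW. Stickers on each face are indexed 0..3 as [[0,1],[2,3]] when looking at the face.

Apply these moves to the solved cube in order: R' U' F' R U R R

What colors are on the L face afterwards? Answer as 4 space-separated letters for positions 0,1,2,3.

Answer: O O O W

Derivation:
After move 1 (R'): R=RRRR U=WBWB F=GWGW D=YGYG B=YBYB
After move 2 (U'): U=BBWW F=OOGW R=GWRR B=RRYB L=YBOO
After move 3 (F'): F=OWOG U=BBGR R=GWYR D=BOYG L=YWOW
After move 4 (R): R=YGRW U=BWGG F=OOOG D=BYYR B=RRBB
After move 5 (U): U=GBGW F=YGOG R=RRRW B=YWBB L=OOOW
After move 6 (R): R=RRWR U=GGGG F=YYOR D=BBYY B=WWBB
After move 7 (R): R=WRRR U=GYGR F=YBOY D=BBYW B=GWGB
Query: L face = OOOW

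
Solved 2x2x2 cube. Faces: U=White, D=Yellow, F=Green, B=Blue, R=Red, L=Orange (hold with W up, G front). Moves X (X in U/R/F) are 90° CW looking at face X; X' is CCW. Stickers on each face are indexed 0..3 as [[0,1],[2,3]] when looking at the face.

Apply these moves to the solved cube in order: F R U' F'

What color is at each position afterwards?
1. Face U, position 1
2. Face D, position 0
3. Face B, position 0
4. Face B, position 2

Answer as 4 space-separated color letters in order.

After move 1 (F): F=GGGG U=WWOO R=WRWR D=RRYY L=OYOY
After move 2 (R): R=WWRR U=WGOG F=GRGY D=RBYB B=OBWB
After move 3 (U'): U=GGWO F=OYGY R=GRRR B=WWWB L=OBOY
After move 4 (F'): F=YYOG U=GGGR R=BRRR D=BYYB L=OOOW
Query 1: U[1] = G
Query 2: D[0] = B
Query 3: B[0] = W
Query 4: B[2] = W

Answer: G B W W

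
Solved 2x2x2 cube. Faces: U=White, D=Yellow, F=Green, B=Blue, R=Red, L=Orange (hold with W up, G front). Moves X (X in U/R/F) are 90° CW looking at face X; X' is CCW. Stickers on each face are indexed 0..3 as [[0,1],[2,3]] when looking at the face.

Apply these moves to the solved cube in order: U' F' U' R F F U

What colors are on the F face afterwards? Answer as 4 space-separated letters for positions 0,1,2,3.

Answer: W O O B

Derivation:
After move 1 (U'): U=WWWW F=OOGG R=GGRR B=RRBB L=BBOO
After move 2 (F'): F=OGOG U=WWGR R=YGYR D=BOYY L=BWOW
After move 3 (U'): U=WRWG F=BWOG R=OGYR B=YGBB L=RROW
After move 4 (R): R=YORG U=WWWG F=BOOY D=BBYY B=GGRB
After move 5 (F): F=OBYO U=WWWR R=WOGG D=RYYY L=RBOB
After move 6 (F): F=YOOB U=WWBB R=WORG D=GWYY L=RROY
After move 7 (U): U=BWBW F=WOOB R=GGRG B=RRRB L=YOOY
Query: F face = WOOB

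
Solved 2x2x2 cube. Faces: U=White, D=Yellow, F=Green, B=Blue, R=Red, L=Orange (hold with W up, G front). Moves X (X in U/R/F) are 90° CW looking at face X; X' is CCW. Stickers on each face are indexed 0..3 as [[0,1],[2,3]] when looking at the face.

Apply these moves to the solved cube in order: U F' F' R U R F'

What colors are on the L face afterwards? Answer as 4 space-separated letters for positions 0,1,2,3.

Answer: G Y O R

Derivation:
After move 1 (U): U=WWWW F=RRGG R=BBRR B=OOBB L=GGOO
After move 2 (F'): F=RGRG U=WWBR R=YBYR D=GOYY L=GWOW
After move 3 (F'): F=GGRR U=WWYY R=OBGR D=WWYY L=GROB
After move 4 (R): R=GORB U=WGYR F=GWRY D=WBYO B=YOWB
After move 5 (U): U=YWRG F=GORY R=YORB B=GRWB L=GWOB
After move 6 (R): R=RYBO U=YORY F=GBRO D=WWYG B=GRWB
After move 7 (F'): F=BOGR U=YORB R=WYWO D=WBYG L=GYOR
Query: L face = GYOR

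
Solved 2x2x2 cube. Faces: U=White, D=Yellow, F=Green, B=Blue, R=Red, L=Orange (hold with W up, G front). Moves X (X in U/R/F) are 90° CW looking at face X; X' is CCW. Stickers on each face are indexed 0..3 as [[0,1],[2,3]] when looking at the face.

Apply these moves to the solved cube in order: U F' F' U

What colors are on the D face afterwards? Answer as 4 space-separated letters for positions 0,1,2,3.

After move 1 (U): U=WWWW F=RRGG R=BBRR B=OOBB L=GGOO
After move 2 (F'): F=RGRG U=WWBR R=YBYR D=GOYY L=GWOW
After move 3 (F'): F=GGRR U=WWYY R=OBGR D=WWYY L=GROB
After move 4 (U): U=YWYW F=OBRR R=OOGR B=GRBB L=GGOB
Query: D face = WWYY

Answer: W W Y Y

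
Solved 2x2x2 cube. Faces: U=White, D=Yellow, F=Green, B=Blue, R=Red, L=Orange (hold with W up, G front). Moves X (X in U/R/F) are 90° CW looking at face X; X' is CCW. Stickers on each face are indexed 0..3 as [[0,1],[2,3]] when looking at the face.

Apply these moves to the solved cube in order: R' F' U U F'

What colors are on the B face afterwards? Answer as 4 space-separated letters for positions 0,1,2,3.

Answer: W W Y B

Derivation:
After move 1 (R'): R=RRRR U=WBWB F=GWGW D=YGYG B=YBYB
After move 2 (F'): F=WWGG U=WBRR R=GRYR D=OOYG L=OBOW
After move 3 (U): U=RWRB F=GRGG R=YBYR B=OBYB L=WWOW
After move 4 (U): U=RRBW F=YBGG R=OBYR B=WWYB L=GROW
After move 5 (F'): F=BGYG U=RROY R=OBOR D=RWYG L=GWOB
Query: B face = WWYB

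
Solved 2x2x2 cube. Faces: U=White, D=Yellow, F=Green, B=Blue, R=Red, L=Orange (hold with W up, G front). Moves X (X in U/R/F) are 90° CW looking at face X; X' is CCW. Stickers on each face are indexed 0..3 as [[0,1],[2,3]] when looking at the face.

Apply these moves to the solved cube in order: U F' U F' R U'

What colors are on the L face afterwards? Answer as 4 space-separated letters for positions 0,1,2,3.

After move 1 (U): U=WWWW F=RRGG R=BBRR B=OOBB L=GGOO
After move 2 (F'): F=RGRG U=WWBR R=YBYR D=GOYY L=GWOW
After move 3 (U): U=BWRW F=YBRG R=OOYR B=GWBB L=RGOW
After move 4 (F'): F=BGYR U=BWOY R=OOGR D=GWYY L=RWOR
After move 5 (R): R=GORO U=BGOR F=BWYY D=GBYG B=YWWB
After move 6 (U'): U=GRBO F=RWYY R=BWRO B=GOWB L=YWOR
Query: L face = YWOR

Answer: Y W O R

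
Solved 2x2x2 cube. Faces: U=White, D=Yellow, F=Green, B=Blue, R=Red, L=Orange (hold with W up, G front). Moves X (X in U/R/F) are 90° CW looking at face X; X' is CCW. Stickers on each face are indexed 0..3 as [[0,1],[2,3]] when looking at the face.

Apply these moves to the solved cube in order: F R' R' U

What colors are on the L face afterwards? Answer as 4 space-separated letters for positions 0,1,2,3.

After move 1 (F): F=GGGG U=WWOO R=WRWR D=RRYY L=OYOY
After move 2 (R'): R=RRWW U=WBOB F=GWGO D=RGYG B=YBRB
After move 3 (R'): R=RWRW U=WROY F=GBGB D=RWYO B=GBGB
After move 4 (U): U=OWYR F=RWGB R=GBRW B=OYGB L=GBOY
Query: L face = GBOY

Answer: G B O Y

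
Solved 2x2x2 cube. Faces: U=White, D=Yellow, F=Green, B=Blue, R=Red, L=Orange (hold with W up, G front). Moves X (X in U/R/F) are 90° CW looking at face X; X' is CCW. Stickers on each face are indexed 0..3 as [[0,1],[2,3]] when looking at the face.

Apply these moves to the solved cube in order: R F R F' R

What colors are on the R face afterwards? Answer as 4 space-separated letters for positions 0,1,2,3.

After move 1 (R): R=RRRR U=WGWG F=GYGY D=YBYB B=WBWB
After move 2 (F): F=GGYY U=WGOO R=WRGR D=RRYB L=OYOB
After move 3 (R): R=GWRR U=WGOY F=GRYB D=RWYW B=OBGB
After move 4 (F'): F=RBGY U=WGGR R=WWRR D=YBYW L=OYOO
After move 5 (R): R=RWRW U=WBGY F=RBGW D=YGYO B=RBGB
Query: R face = RWRW

Answer: R W R W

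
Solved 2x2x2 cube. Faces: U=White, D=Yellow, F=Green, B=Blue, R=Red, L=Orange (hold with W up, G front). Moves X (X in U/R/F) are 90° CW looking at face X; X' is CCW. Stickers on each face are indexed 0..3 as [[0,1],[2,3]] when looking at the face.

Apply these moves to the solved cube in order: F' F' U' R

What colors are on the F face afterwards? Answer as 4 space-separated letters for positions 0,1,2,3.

Answer: O W G Y

Derivation:
After move 1 (F'): F=GGGG U=WWRR R=YRYR D=OOYY L=OWOW
After move 2 (F'): F=GGGG U=WWYY R=OROR D=WWYY L=OROR
After move 3 (U'): U=WYWY F=ORGG R=GGOR B=ORBB L=BBOR
After move 4 (R): R=OGRG U=WRWG F=OWGY D=WBYO B=YRYB
Query: F face = OWGY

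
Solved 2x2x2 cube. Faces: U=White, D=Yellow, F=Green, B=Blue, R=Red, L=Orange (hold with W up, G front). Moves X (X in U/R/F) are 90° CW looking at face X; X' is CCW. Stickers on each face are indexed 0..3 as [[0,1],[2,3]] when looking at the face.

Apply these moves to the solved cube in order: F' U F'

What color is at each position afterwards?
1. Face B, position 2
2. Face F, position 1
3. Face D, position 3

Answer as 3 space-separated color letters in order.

After move 1 (F'): F=GGGG U=WWRR R=YRYR D=OOYY L=OWOW
After move 2 (U): U=RWRW F=YRGG R=BBYR B=OWBB L=GGOW
After move 3 (F'): F=RGYG U=RWBY R=OBOR D=GWYY L=GWOR
Query 1: B[2] = B
Query 2: F[1] = G
Query 3: D[3] = Y

Answer: B G Y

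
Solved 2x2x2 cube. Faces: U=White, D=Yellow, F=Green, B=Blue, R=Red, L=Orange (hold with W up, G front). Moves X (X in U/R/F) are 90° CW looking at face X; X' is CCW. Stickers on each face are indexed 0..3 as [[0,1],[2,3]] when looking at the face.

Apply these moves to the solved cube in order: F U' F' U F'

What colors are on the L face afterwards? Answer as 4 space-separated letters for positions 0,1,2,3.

After move 1 (F): F=GGGG U=WWOO R=WRWR D=RRYY L=OYOY
After move 2 (U'): U=WOWO F=OYGG R=GGWR B=WRBB L=BBOY
After move 3 (F'): F=YGOG U=WOGW R=RGRR D=BYYY L=BOOW
After move 4 (U): U=GWWO F=RGOG R=WRRR B=BOBB L=YGOW
After move 5 (F'): F=GGRO U=GWWR R=YRBR D=GWYY L=YOOW
Query: L face = YOOW

Answer: Y O O W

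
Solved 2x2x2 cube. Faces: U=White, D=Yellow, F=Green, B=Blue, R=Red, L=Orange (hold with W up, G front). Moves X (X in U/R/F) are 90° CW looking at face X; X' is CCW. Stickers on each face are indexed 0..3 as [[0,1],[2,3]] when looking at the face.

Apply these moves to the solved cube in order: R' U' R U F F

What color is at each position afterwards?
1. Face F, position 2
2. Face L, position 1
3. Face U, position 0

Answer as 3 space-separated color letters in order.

After move 1 (R'): R=RRRR U=WBWB F=GWGW D=YGYG B=YBYB
After move 2 (U'): U=BBWW F=OOGW R=GWRR B=RRYB L=YBOO
After move 3 (R): R=RGRW U=BOWW F=OGGG D=YYYR B=WRBB
After move 4 (U): U=WBWO F=RGGG R=WRRW B=YBBB L=OGOO
After move 5 (F): F=GRGG U=WBOG R=WROW D=RWYR L=OYOY
After move 6 (F): F=GGGR U=WBYY R=ORGW D=OWYR L=OROW
Query 1: F[2] = G
Query 2: L[1] = R
Query 3: U[0] = W

Answer: G R W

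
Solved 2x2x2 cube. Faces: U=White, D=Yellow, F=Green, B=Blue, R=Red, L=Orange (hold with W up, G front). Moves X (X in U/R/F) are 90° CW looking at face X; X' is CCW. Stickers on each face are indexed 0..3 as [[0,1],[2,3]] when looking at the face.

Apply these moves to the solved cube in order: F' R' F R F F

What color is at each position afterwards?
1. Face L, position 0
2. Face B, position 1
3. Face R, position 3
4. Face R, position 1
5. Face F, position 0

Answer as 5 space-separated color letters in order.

Answer: O B R R G

Derivation:
After move 1 (F'): F=GGGG U=WWRR R=YRYR D=OOYY L=OWOW
After move 2 (R'): R=RRYY U=WBRB F=GWGR D=OGYG B=YBOB
After move 3 (F): F=GGRW U=WBWW R=RRBY D=YRYG L=OOOG
After move 4 (R): R=BRYR U=WGWW F=GRRG D=YOYY B=WBBB
After move 5 (F): F=RGGR U=WGGO R=WRWR D=YBYY L=OYOO
After move 6 (F): F=GRRG U=WGOY R=GROR D=WWYY L=OYOB
Query 1: L[0] = O
Query 2: B[1] = B
Query 3: R[3] = R
Query 4: R[1] = R
Query 5: F[0] = G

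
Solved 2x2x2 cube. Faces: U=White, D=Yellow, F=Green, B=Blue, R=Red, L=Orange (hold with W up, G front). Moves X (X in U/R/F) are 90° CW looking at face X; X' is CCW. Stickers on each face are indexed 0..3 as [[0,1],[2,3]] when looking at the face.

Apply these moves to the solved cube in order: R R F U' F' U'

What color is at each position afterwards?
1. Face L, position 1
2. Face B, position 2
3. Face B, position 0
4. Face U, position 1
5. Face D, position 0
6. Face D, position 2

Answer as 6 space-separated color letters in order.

Answer: R G R Y B Y

Derivation:
After move 1 (R): R=RRRR U=WGWG F=GYGY D=YBYB B=WBWB
After move 2 (R): R=RRRR U=WYWY F=GBGB D=YWYW B=GBGB
After move 3 (F): F=GGBB U=WYOO R=WRYR D=RRYW L=OYOW
After move 4 (U'): U=YOWO F=OYBB R=GGYR B=WRGB L=GBOW
After move 5 (F'): F=YBOB U=YOGY R=RGRR D=BWYW L=GOOW
After move 6 (U'): U=OYYG F=GOOB R=YBRR B=RGGB L=WROW
Query 1: L[1] = R
Query 2: B[2] = G
Query 3: B[0] = R
Query 4: U[1] = Y
Query 5: D[0] = B
Query 6: D[2] = Y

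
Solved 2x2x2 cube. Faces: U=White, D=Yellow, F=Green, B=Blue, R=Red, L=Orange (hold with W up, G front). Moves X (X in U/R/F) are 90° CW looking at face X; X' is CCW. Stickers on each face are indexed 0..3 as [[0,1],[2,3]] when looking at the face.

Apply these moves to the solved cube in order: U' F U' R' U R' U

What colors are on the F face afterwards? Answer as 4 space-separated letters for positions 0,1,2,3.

Answer: G W G B

Derivation:
After move 1 (U'): U=WWWW F=OOGG R=GGRR B=RRBB L=BBOO
After move 2 (F): F=GOGO U=WWOB R=WGWR D=RGYY L=BYOY
After move 3 (U'): U=WBWO F=BYGO R=GOWR B=WGBB L=RROY
After move 4 (R'): R=ORGW U=WBWW F=BBGO D=RYYO B=YGGB
After move 5 (U): U=WWWB F=ORGO R=YGGW B=RRGB L=BBOY
After move 6 (R'): R=GWYG U=WGWR F=OWGB D=RRYO B=ORYB
After move 7 (U): U=WWRG F=GWGB R=ORYG B=BBYB L=OWOY
Query: F face = GWGB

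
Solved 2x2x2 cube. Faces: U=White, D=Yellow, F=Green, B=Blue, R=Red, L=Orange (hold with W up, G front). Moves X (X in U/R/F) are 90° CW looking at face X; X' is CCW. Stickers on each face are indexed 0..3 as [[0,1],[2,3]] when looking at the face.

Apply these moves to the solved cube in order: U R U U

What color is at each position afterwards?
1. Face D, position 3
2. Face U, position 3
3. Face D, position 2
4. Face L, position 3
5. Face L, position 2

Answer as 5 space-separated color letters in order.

After move 1 (U): U=WWWW F=RRGG R=BBRR B=OOBB L=GGOO
After move 2 (R): R=RBRB U=WRWG F=RYGY D=YBYO B=WOWB
After move 3 (U): U=WWGR F=RBGY R=WORB B=GGWB L=RYOO
After move 4 (U): U=GWRW F=WOGY R=GGRB B=RYWB L=RBOO
Query 1: D[3] = O
Query 2: U[3] = W
Query 3: D[2] = Y
Query 4: L[3] = O
Query 5: L[2] = O

Answer: O W Y O O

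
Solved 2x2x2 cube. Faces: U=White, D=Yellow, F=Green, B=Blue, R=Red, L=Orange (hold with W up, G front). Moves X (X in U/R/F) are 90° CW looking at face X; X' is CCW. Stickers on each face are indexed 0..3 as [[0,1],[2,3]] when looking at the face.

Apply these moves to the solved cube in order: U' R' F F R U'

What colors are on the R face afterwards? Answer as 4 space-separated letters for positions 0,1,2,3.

After move 1 (U'): U=WWWW F=OOGG R=GGRR B=RRBB L=BBOO
After move 2 (R'): R=GRGR U=WBWR F=OWGW D=YOYG B=YRYB
After move 3 (F): F=GOWW U=WBOB R=WRRR D=GGYG L=BYOO
After move 4 (F): F=WGWO U=WBOY R=ORBR D=RWYG L=BGOG
After move 5 (R): R=BORR U=WGOO F=WWWG D=RYYY B=YRBB
After move 6 (U'): U=GOWO F=BGWG R=WWRR B=BOBB L=YROG
Query: R face = WWRR

Answer: W W R R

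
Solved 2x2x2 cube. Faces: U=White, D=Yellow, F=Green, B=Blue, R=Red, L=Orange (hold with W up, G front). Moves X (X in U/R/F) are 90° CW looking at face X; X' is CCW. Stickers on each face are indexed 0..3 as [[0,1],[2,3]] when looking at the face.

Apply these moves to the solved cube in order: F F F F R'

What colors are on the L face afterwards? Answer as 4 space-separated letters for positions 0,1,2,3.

After move 1 (F): F=GGGG U=WWOO R=WRWR D=RRYY L=OYOY
After move 2 (F): F=GGGG U=WWYY R=OROR D=WWYY L=OROR
After move 3 (F): F=GGGG U=WWRR R=YRYR D=OOYY L=OWOW
After move 4 (F): F=GGGG U=WWWW R=RRRR D=YYYY L=OOOO
After move 5 (R'): R=RRRR U=WBWB F=GWGW D=YGYG B=YBYB
Query: L face = OOOO

Answer: O O O O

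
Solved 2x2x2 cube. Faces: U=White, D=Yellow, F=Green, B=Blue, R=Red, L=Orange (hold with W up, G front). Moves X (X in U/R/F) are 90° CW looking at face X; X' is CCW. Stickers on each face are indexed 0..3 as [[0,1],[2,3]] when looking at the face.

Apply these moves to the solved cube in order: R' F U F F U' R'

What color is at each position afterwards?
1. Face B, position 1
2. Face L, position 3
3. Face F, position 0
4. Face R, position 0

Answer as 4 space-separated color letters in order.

After move 1 (R'): R=RRRR U=WBWB F=GWGW D=YGYG B=YBYB
After move 2 (F): F=GGWW U=WBOO R=WRBR D=RRYG L=OYOG
After move 3 (U): U=OWOB F=WRWW R=YBBR B=OYYB L=GGOG
After move 4 (F): F=WWWR U=OWGG R=OBBR D=BYYG L=GROR
After move 5 (F): F=WWRW U=OWRR R=GBGR D=BOYG L=GBOY
After move 6 (U'): U=WROR F=GBRW R=WWGR B=GBYB L=OYOY
After move 7 (R'): R=WRWG U=WYOG F=GRRR D=BBYW B=GBOB
Query 1: B[1] = B
Query 2: L[3] = Y
Query 3: F[0] = G
Query 4: R[0] = W

Answer: B Y G W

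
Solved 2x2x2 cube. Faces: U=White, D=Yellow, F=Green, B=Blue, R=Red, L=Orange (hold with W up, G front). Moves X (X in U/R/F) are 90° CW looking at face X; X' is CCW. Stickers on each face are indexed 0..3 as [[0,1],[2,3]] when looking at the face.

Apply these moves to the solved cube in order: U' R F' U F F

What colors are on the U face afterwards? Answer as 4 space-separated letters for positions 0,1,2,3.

Answer: R W O B

Derivation:
After move 1 (U'): U=WWWW F=OOGG R=GGRR B=RRBB L=BBOO
After move 2 (R): R=RGRG U=WOWG F=OYGY D=YBYR B=WRWB
After move 3 (F'): F=YYOG U=WORR R=BGYG D=BOYR L=BGOW
After move 4 (U): U=RWRO F=BGOG R=WRYG B=BGWB L=YYOW
After move 5 (F): F=OBGG U=RWWY R=RROG D=YWYR L=YBOO
After move 6 (F): F=GOGB U=RWOB R=WRYG D=ORYR L=YYOW
Query: U face = RWOB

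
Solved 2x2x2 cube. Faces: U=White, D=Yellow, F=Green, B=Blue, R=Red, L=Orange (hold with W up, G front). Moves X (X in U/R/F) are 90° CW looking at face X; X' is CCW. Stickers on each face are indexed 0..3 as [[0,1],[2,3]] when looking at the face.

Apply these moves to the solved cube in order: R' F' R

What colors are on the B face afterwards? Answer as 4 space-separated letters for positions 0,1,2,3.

Answer: R B B B

Derivation:
After move 1 (R'): R=RRRR U=WBWB F=GWGW D=YGYG B=YBYB
After move 2 (F'): F=WWGG U=WBRR R=GRYR D=OOYG L=OBOW
After move 3 (R): R=YGRR U=WWRG F=WOGG D=OYYY B=RBBB
Query: B face = RBBB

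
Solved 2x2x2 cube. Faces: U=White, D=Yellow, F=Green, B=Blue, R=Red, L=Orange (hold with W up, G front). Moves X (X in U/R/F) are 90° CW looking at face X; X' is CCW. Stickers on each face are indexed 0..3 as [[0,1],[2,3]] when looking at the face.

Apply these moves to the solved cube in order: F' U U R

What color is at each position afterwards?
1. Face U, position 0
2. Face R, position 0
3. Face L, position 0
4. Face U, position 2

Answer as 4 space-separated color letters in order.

After move 1 (F'): F=GGGG U=WWRR R=YRYR D=OOYY L=OWOW
After move 2 (U): U=RWRW F=YRGG R=BBYR B=OWBB L=GGOW
After move 3 (U): U=RRWW F=BBGG R=OWYR B=GGBB L=YROW
After move 4 (R): R=YORW U=RBWG F=BOGY D=OBYG B=WGRB
Query 1: U[0] = R
Query 2: R[0] = Y
Query 3: L[0] = Y
Query 4: U[2] = W

Answer: R Y Y W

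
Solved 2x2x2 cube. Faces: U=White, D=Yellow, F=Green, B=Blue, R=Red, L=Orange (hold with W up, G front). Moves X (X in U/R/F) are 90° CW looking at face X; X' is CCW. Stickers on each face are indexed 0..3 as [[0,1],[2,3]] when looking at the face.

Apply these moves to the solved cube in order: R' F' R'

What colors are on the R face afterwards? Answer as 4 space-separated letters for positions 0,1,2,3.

Answer: R R G Y

Derivation:
After move 1 (R'): R=RRRR U=WBWB F=GWGW D=YGYG B=YBYB
After move 2 (F'): F=WWGG U=WBRR R=GRYR D=OOYG L=OBOW
After move 3 (R'): R=RRGY U=WYRY F=WBGR D=OWYG B=GBOB
Query: R face = RRGY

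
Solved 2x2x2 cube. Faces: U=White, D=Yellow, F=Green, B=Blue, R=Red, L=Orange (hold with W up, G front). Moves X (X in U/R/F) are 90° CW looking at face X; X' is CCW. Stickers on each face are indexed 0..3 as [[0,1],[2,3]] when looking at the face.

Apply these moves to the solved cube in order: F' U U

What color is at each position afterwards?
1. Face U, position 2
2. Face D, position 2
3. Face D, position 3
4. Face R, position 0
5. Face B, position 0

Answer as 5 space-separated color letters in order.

After move 1 (F'): F=GGGG U=WWRR R=YRYR D=OOYY L=OWOW
After move 2 (U): U=RWRW F=YRGG R=BBYR B=OWBB L=GGOW
After move 3 (U): U=RRWW F=BBGG R=OWYR B=GGBB L=YROW
Query 1: U[2] = W
Query 2: D[2] = Y
Query 3: D[3] = Y
Query 4: R[0] = O
Query 5: B[0] = G

Answer: W Y Y O G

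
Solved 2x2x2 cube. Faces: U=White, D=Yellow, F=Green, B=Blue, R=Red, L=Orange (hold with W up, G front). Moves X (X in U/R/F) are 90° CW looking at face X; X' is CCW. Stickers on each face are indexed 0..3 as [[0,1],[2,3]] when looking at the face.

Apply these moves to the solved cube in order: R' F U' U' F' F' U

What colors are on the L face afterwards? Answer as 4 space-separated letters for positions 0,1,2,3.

Answer: W W O O

Derivation:
After move 1 (R'): R=RRRR U=WBWB F=GWGW D=YGYG B=YBYB
After move 2 (F): F=GGWW U=WBOO R=WRBR D=RRYG L=OYOG
After move 3 (U'): U=BOWO F=OYWW R=GGBR B=WRYB L=YBOG
After move 4 (U'): U=OOBW F=YBWW R=OYBR B=GGYB L=WROG
After move 5 (F'): F=BWYW U=OOOB R=RYRR D=RGYG L=WWOB
After move 6 (F'): F=WWBY U=OORR R=GYRR D=WBYG L=WBOO
After move 7 (U): U=RORO F=GYBY R=GGRR B=WBYB L=WWOO
Query: L face = WWOO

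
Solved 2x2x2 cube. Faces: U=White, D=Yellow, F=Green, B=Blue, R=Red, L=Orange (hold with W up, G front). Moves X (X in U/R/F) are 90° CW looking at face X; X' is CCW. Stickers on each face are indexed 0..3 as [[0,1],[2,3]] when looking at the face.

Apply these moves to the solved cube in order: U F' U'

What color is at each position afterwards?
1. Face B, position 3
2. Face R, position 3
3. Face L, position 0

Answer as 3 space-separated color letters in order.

Answer: B R O

Derivation:
After move 1 (U): U=WWWW F=RRGG R=BBRR B=OOBB L=GGOO
After move 2 (F'): F=RGRG U=WWBR R=YBYR D=GOYY L=GWOW
After move 3 (U'): U=WRWB F=GWRG R=RGYR B=YBBB L=OOOW
Query 1: B[3] = B
Query 2: R[3] = R
Query 3: L[0] = O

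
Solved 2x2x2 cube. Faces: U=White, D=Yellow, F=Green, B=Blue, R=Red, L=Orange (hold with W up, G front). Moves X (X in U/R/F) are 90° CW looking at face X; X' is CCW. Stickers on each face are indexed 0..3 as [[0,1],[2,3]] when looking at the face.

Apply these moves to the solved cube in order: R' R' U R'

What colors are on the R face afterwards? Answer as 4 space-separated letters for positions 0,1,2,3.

Answer: B R G R

Derivation:
After move 1 (R'): R=RRRR U=WBWB F=GWGW D=YGYG B=YBYB
After move 2 (R'): R=RRRR U=WYWY F=GBGB D=YWYW B=GBGB
After move 3 (U): U=WWYY F=RRGB R=GBRR B=OOGB L=GBOO
After move 4 (R'): R=BRGR U=WGYO F=RWGY D=YRYB B=WOWB
Query: R face = BRGR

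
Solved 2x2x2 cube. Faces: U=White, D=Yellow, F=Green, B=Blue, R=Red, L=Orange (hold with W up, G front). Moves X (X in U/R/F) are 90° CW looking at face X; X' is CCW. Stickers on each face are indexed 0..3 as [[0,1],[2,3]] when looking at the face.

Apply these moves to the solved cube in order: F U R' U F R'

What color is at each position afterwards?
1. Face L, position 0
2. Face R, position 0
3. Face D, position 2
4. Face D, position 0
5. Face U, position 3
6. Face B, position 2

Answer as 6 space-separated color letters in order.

Answer: W Y Y B G Y

Derivation:
After move 1 (F): F=GGGG U=WWOO R=WRWR D=RRYY L=OYOY
After move 2 (U): U=OWOW F=WRGG R=BBWR B=OYBB L=GGOY
After move 3 (R'): R=BRBW U=OBOO F=WWGW D=RRYG B=YYRB
After move 4 (U): U=OOOB F=BRGW R=YYBW B=GGRB L=WWOY
After move 5 (F): F=GBWR U=OOYW R=OYBW D=BYYG L=WROR
After move 6 (R'): R=YWOB U=ORYG F=GOWW D=BBYR B=GGYB
Query 1: L[0] = W
Query 2: R[0] = Y
Query 3: D[2] = Y
Query 4: D[0] = B
Query 5: U[3] = G
Query 6: B[2] = Y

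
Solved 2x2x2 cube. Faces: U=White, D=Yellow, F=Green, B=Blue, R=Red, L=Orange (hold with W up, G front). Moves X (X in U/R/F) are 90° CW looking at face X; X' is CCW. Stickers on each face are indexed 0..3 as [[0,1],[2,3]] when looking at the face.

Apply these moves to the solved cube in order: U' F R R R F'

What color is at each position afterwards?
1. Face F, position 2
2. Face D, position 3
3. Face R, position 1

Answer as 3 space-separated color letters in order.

After move 1 (U'): U=WWWW F=OOGG R=GGRR B=RRBB L=BBOO
After move 2 (F): F=GOGO U=WWOB R=WGWR D=RGYY L=BYOY
After move 3 (R): R=WWRG U=WOOO F=GGGY D=RBYR B=BRWB
After move 4 (R): R=RWGW U=WGOY F=GBGR D=RWYB B=OROB
After move 5 (R): R=GRWW U=WBOR F=GWGB D=ROYO B=YRGB
After move 6 (F'): F=WBGG U=WBGW R=ORRW D=YYYO L=BROO
Query 1: F[2] = G
Query 2: D[3] = O
Query 3: R[1] = R

Answer: G O R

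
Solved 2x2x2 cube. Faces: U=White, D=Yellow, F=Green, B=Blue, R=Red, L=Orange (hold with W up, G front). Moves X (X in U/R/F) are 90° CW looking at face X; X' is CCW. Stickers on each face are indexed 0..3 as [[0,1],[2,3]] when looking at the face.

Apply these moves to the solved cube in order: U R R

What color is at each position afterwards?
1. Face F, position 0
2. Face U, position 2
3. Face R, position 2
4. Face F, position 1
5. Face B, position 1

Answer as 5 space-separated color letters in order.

Answer: R W B B O

Derivation:
After move 1 (U): U=WWWW F=RRGG R=BBRR B=OOBB L=GGOO
After move 2 (R): R=RBRB U=WRWG F=RYGY D=YBYO B=WOWB
After move 3 (R): R=RRBB U=WYWY F=RBGO D=YWYW B=GORB
Query 1: F[0] = R
Query 2: U[2] = W
Query 3: R[2] = B
Query 4: F[1] = B
Query 5: B[1] = O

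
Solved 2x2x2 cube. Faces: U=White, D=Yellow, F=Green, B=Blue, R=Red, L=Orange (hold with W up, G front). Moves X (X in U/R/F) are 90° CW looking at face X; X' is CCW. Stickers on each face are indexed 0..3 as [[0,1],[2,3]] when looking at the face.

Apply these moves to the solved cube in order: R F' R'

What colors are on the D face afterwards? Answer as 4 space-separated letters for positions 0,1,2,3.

After move 1 (R): R=RRRR U=WGWG F=GYGY D=YBYB B=WBWB
After move 2 (F'): F=YYGG U=WGRR R=BRYR D=OOYB L=OGOW
After move 3 (R'): R=RRBY U=WWRW F=YGGR D=OYYG B=BBOB
Query: D face = OYYG

Answer: O Y Y G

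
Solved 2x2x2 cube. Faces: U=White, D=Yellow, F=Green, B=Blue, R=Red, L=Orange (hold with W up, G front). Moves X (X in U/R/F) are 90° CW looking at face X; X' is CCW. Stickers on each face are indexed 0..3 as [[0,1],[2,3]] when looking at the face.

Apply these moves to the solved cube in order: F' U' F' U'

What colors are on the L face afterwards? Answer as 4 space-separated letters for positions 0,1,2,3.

After move 1 (F'): F=GGGG U=WWRR R=YRYR D=OOYY L=OWOW
After move 2 (U'): U=WRWR F=OWGG R=GGYR B=YRBB L=BBOW
After move 3 (F'): F=WGOG U=WRGY R=OGOR D=BWYY L=BROW
After move 4 (U'): U=RYWG F=BROG R=WGOR B=OGBB L=YROW
Query: L face = YROW

Answer: Y R O W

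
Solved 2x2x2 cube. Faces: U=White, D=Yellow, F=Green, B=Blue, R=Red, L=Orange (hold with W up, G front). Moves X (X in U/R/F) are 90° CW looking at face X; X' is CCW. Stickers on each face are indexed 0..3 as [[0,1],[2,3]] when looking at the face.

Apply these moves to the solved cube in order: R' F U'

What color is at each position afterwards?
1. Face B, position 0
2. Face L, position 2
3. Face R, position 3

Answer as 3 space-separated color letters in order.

After move 1 (R'): R=RRRR U=WBWB F=GWGW D=YGYG B=YBYB
After move 2 (F): F=GGWW U=WBOO R=WRBR D=RRYG L=OYOG
After move 3 (U'): U=BOWO F=OYWW R=GGBR B=WRYB L=YBOG
Query 1: B[0] = W
Query 2: L[2] = O
Query 3: R[3] = R

Answer: W O R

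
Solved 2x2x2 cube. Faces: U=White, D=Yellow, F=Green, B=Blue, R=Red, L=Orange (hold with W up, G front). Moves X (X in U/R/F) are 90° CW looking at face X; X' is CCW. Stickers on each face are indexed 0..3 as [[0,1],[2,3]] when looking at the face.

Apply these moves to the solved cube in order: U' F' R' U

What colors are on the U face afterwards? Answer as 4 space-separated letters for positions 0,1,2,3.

After move 1 (U'): U=WWWW F=OOGG R=GGRR B=RRBB L=BBOO
After move 2 (F'): F=OGOG U=WWGR R=YGYR D=BOYY L=BWOW
After move 3 (R'): R=GRYY U=WBGR F=OWOR D=BGYG B=YROB
After move 4 (U): U=GWRB F=GROR R=YRYY B=BWOB L=OWOW
Query: U face = GWRB

Answer: G W R B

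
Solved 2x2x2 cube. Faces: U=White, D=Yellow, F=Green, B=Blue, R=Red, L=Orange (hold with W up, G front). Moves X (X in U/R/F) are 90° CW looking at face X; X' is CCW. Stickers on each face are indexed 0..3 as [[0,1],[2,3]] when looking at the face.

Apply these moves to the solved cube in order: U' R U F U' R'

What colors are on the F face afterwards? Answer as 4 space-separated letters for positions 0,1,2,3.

Answer: O Y Y O

Derivation:
After move 1 (U'): U=WWWW F=OOGG R=GGRR B=RRBB L=BBOO
After move 2 (R): R=RGRG U=WOWG F=OYGY D=YBYR B=WRWB
After move 3 (U): U=WWGO F=RGGY R=WRRG B=BBWB L=OYOO
After move 4 (F): F=GRYG U=WWOY R=GROG D=RWYR L=OYOB
After move 5 (U'): U=WYWO F=OYYG R=GROG B=GRWB L=BBOB
After move 6 (R'): R=RGGO U=WWWG F=OYYO D=RYYG B=RRWB
Query: F face = OYYO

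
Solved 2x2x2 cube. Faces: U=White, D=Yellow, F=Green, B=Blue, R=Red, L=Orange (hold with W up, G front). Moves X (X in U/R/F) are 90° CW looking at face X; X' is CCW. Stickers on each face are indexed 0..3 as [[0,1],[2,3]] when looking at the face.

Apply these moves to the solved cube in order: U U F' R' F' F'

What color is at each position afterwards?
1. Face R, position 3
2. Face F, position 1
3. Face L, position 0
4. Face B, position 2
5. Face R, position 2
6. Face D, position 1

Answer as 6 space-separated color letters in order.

Answer: Y B R O W O

Derivation:
After move 1 (U): U=WWWW F=RRGG R=BBRR B=OOBB L=GGOO
After move 2 (U): U=WWWW F=BBGG R=OORR B=GGBB L=RROO
After move 3 (F'): F=BGBG U=WWOR R=YOYR D=ROYY L=RWOW
After move 4 (R'): R=ORYY U=WBOG F=BWBR D=RGYG B=YGOB
After move 5 (F'): F=WRBB U=WBOY R=GRRY D=WWYG L=RGOO
After move 6 (F'): F=RBWB U=WBGR R=WRWY D=GOYG L=RYOO
Query 1: R[3] = Y
Query 2: F[1] = B
Query 3: L[0] = R
Query 4: B[2] = O
Query 5: R[2] = W
Query 6: D[1] = O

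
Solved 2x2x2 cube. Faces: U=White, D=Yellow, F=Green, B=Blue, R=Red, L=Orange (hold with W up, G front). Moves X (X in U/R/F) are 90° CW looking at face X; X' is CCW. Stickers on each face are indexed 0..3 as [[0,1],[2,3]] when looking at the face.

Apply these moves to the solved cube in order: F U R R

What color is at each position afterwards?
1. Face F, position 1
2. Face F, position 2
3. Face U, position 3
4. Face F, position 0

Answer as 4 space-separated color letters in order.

After move 1 (F): F=GGGG U=WWOO R=WRWR D=RRYY L=OYOY
After move 2 (U): U=OWOW F=WRGG R=BBWR B=OYBB L=GGOY
After move 3 (R): R=WBRB U=OROG F=WRGY D=RBYO B=WYWB
After move 4 (R): R=RWBB U=OROY F=WBGO D=RWYW B=GYRB
Query 1: F[1] = B
Query 2: F[2] = G
Query 3: U[3] = Y
Query 4: F[0] = W

Answer: B G Y W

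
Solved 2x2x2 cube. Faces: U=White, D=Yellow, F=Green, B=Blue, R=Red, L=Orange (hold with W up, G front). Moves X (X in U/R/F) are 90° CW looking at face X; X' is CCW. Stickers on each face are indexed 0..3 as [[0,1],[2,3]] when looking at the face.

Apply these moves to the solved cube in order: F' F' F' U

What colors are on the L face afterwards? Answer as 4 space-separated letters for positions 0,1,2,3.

Answer: G G O Y

Derivation:
After move 1 (F'): F=GGGG U=WWRR R=YRYR D=OOYY L=OWOW
After move 2 (F'): F=GGGG U=WWYY R=OROR D=WWYY L=OROR
After move 3 (F'): F=GGGG U=WWOO R=WRWR D=RRYY L=OYOY
After move 4 (U): U=OWOW F=WRGG R=BBWR B=OYBB L=GGOY
Query: L face = GGOY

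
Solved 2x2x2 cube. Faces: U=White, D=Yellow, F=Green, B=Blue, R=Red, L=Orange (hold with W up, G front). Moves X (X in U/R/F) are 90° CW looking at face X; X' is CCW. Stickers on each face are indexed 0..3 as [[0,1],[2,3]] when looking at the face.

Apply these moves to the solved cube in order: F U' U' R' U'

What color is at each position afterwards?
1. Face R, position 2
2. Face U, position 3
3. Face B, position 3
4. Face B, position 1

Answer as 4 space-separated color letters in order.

Answer: O W B R

Derivation:
After move 1 (F): F=GGGG U=WWOO R=WRWR D=RRYY L=OYOY
After move 2 (U'): U=WOWO F=OYGG R=GGWR B=WRBB L=BBOY
After move 3 (U'): U=OOWW F=BBGG R=OYWR B=GGBB L=WROY
After move 4 (R'): R=YROW U=OBWG F=BOGW D=RBYG B=YGRB
After move 5 (U'): U=BGOW F=WRGW R=BOOW B=YRRB L=YGOY
Query 1: R[2] = O
Query 2: U[3] = W
Query 3: B[3] = B
Query 4: B[1] = R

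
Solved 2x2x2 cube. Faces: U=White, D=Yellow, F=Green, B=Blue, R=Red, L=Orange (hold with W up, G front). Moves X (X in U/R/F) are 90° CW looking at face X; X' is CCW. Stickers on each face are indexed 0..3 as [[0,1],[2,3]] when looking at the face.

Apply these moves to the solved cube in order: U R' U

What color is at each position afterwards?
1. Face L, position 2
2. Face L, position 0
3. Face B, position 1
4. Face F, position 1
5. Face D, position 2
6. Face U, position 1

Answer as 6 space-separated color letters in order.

Answer: O R G R Y W

Derivation:
After move 1 (U): U=WWWW F=RRGG R=BBRR B=OOBB L=GGOO
After move 2 (R'): R=BRBR U=WBWO F=RWGW D=YRYG B=YOYB
After move 3 (U): U=WWOB F=BRGW R=YOBR B=GGYB L=RWOO
Query 1: L[2] = O
Query 2: L[0] = R
Query 3: B[1] = G
Query 4: F[1] = R
Query 5: D[2] = Y
Query 6: U[1] = W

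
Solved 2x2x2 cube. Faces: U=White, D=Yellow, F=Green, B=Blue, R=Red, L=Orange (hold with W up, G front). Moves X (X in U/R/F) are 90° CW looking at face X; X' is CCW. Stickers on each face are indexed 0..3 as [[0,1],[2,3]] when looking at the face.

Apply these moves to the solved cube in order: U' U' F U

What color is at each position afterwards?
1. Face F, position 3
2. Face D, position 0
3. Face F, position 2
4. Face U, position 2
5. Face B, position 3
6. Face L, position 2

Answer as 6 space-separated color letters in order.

Answer: B R G R B O

Derivation:
After move 1 (U'): U=WWWW F=OOGG R=GGRR B=RRBB L=BBOO
After move 2 (U'): U=WWWW F=BBGG R=OORR B=GGBB L=RROO
After move 3 (F): F=GBGB U=WWOR R=WOWR D=ROYY L=RYOY
After move 4 (U): U=OWRW F=WOGB R=GGWR B=RYBB L=GBOY
Query 1: F[3] = B
Query 2: D[0] = R
Query 3: F[2] = G
Query 4: U[2] = R
Query 5: B[3] = B
Query 6: L[2] = O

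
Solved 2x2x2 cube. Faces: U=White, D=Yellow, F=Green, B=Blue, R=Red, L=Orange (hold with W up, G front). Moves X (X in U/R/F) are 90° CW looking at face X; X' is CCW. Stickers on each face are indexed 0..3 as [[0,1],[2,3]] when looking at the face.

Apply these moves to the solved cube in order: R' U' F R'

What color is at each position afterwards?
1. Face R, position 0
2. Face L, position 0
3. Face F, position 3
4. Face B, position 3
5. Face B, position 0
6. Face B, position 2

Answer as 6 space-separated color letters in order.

After move 1 (R'): R=RRRR U=WBWB F=GWGW D=YGYG B=YBYB
After move 2 (U'): U=BBWW F=OOGW R=GWRR B=RRYB L=YBOO
After move 3 (F): F=GOWO U=BBOB R=WWWR D=RGYG L=YYOG
After move 4 (R'): R=WRWW U=BYOR F=GBWB D=ROYO B=GRGB
Query 1: R[0] = W
Query 2: L[0] = Y
Query 3: F[3] = B
Query 4: B[3] = B
Query 5: B[0] = G
Query 6: B[2] = G

Answer: W Y B B G G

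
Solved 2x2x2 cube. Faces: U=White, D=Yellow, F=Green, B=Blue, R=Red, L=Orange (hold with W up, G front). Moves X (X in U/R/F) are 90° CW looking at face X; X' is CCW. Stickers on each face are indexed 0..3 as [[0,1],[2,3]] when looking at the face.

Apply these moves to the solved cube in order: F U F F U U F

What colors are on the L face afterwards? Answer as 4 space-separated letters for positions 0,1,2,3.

Answer: Y W O O

Derivation:
After move 1 (F): F=GGGG U=WWOO R=WRWR D=RRYY L=OYOY
After move 2 (U): U=OWOW F=WRGG R=BBWR B=OYBB L=GGOY
After move 3 (F): F=GWGR U=OWYG R=OBWR D=WBYY L=GROR
After move 4 (F): F=GGRW U=OWRR R=YBGR D=WOYY L=GWOB
After move 5 (U): U=RORW F=YBRW R=OYGR B=GWBB L=GGOB
After move 6 (U): U=RRWO F=OYRW R=GWGR B=GGBB L=YBOB
After move 7 (F): F=ROWY U=RRBB R=WWOR D=GGYY L=YWOO
Query: L face = YWOO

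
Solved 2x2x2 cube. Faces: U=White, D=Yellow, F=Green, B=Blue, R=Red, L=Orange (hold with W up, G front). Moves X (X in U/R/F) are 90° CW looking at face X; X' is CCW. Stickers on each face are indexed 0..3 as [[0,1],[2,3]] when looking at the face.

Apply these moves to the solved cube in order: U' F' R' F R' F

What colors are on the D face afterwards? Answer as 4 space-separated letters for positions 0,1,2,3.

Answer: G R Y W

Derivation:
After move 1 (U'): U=WWWW F=OOGG R=GGRR B=RRBB L=BBOO
After move 2 (F'): F=OGOG U=WWGR R=YGYR D=BOYY L=BWOW
After move 3 (R'): R=GRYY U=WBGR F=OWOR D=BGYG B=YROB
After move 4 (F): F=OORW U=WBWW R=GRRY D=YGYG L=BBOG
After move 5 (R'): R=RYGR U=WOWY F=OBRW D=YOYW B=GRGB
After move 6 (F): F=ROWB U=WOGB R=WYYR D=GRYW L=BYOO
Query: D face = GRYW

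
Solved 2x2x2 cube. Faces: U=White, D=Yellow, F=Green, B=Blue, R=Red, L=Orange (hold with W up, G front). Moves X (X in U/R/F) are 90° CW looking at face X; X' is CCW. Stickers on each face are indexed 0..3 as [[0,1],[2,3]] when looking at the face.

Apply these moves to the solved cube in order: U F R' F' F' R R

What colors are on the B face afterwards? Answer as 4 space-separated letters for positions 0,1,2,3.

Answer: G O G B

Derivation:
After move 1 (U): U=WWWW F=RRGG R=BBRR B=OOBB L=GGOO
After move 2 (F): F=GRGR U=WWOG R=WBWR D=RBYY L=GYOY
After move 3 (R'): R=BRWW U=WBOO F=GWGG D=RRYR B=YOBB
After move 4 (F'): F=WGGG U=WBBW R=RRRW D=YYYR L=GOOO
After move 5 (F'): F=GGWG U=WBRR R=YRYW D=OOYR L=GWOB
After move 6 (R): R=YYWR U=WGRG F=GOWR D=OBYY B=ROBB
After move 7 (R): R=WYRY U=WORR F=GBWY D=OBYR B=GOGB
Query: B face = GOGB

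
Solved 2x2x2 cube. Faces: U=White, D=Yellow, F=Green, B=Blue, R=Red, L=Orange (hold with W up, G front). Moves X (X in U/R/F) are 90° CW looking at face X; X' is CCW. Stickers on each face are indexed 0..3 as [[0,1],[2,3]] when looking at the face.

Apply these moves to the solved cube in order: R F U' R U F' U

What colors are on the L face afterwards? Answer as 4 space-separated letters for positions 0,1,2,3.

Answer: G B O Y

Derivation:
After move 1 (R): R=RRRR U=WGWG F=GYGY D=YBYB B=WBWB
After move 2 (F): F=GGYY U=WGOO R=WRGR D=RRYB L=OYOB
After move 3 (U'): U=GOWO F=OYYY R=GGGR B=WRWB L=WBOB
After move 4 (R): R=GGRG U=GYWY F=ORYB D=RWYW B=OROB
After move 5 (U): U=WGYY F=GGYB R=ORRG B=WBOB L=OROB
After move 6 (F'): F=GBGY U=WGOR R=WRRG D=RBYW L=OYOY
After move 7 (U): U=OWRG F=WRGY R=WBRG B=OYOB L=GBOY
Query: L face = GBOY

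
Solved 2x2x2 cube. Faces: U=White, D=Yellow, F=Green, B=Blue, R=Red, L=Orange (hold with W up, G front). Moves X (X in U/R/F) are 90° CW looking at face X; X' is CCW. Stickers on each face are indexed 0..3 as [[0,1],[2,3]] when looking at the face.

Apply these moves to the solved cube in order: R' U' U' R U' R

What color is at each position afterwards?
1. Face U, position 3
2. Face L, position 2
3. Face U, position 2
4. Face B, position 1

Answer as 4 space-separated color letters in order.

Answer: G O B O

Derivation:
After move 1 (R'): R=RRRR U=WBWB F=GWGW D=YGYG B=YBYB
After move 2 (U'): U=BBWW F=OOGW R=GWRR B=RRYB L=YBOO
After move 3 (U'): U=BWBW F=YBGW R=OORR B=GWYB L=RROO
After move 4 (R): R=RORO U=BBBW F=YGGG D=YYYG B=WWWB
After move 5 (U'): U=BWBB F=RRGG R=YGRO B=ROWB L=WWOO
After move 6 (R): R=RYOG U=BRBG F=RYGG D=YWYR B=BOWB
Query 1: U[3] = G
Query 2: L[2] = O
Query 3: U[2] = B
Query 4: B[1] = O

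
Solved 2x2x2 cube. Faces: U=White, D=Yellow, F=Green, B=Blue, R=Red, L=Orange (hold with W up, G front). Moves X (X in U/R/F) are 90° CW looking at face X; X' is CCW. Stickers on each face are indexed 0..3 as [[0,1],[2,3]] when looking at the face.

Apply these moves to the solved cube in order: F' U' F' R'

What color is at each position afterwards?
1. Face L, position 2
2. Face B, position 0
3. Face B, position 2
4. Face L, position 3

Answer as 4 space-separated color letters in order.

After move 1 (F'): F=GGGG U=WWRR R=YRYR D=OOYY L=OWOW
After move 2 (U'): U=WRWR F=OWGG R=GGYR B=YRBB L=BBOW
After move 3 (F'): F=WGOG U=WRGY R=OGOR D=BWYY L=BROW
After move 4 (R'): R=GROO U=WBGY F=WROY D=BGYG B=YRWB
Query 1: L[2] = O
Query 2: B[0] = Y
Query 3: B[2] = W
Query 4: L[3] = W

Answer: O Y W W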